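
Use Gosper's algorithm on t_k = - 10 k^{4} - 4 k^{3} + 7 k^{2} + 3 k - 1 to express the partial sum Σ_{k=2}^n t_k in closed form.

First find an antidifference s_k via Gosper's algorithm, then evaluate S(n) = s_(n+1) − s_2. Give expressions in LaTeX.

S(n) = - 2 n^{5} - 6 n^{4} - 3 n^{3} + 4 n^{2} + 2 n + 5

Compute t_(k+1)/t_k: get (10*k**4 + 44*k**3 + 65*k**2 + 35*k + 5)/(10*k**4 + 4*k**3 - 7*k**2 - 3*k + 1).
A = 1, B = 1, C = k**4 + 2*k**3/5 - 7*k**2/10 - 3*k/10 + 1/10.
Need (1)·f(k+1) − (1)·f(k) = k**4 + 2*k**3/5 - 7*k**2/10 - 3*k/10 + 1/10.
d = 5 from the (0,0,4) case.
A polynomial solution: f(k) = k*(k**2 - k - 1)*(2*k**2 - 2*k - 1)/10.
R(k) = B(k−1)·f(k)/C(k) = k*(k**2 - k - 1)*(2*k**2 - 2*k - 1)/(10*k**4 + 4*k**3 - 7*k**2 - 3*k + 1); s_k = R·t_k = k*(-2*k**4 + 4*k**3 + k**2 - 3*k - 1).
Verify: -10*k**4 - 4*k**3 + 7*k**2 + 3*k - 1 matches t_k.
Evaluate: s_(n+1) = -2*n**5 - 6*n**4 - 3*n**3 + 4*n**2 + 2*n - 1; subtract s_(2) = -6 ⇒ S(n) = -2*n**5 - 6*n**4 - 3*n**3 + 4*n**2 + 2*n + 5.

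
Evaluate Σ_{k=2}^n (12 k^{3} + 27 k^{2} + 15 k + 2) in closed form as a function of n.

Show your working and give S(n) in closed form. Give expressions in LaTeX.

Ratio r(k) = (12*k**3 + 63*k**2 + 105*k + 56)/(12*k**3 + 27*k**2 + 15*k + 2).
Gosper form: A/B · C(k+1)/C(k) with A=1, B=1, C=k**3 + 9*k**2/4 + 5*k/4 + 1/6.
Set up (1)·f(k+1) − (1)·f(k) − (k**3 + 9*k**2/4 + 5*k/4 + 1/6) = 0.
Bound: deg f ≤ 4.
Match coefficients ⇒ f(k) = k*(3*k**3 + 3*k**2 - 3*k - 1)/12.
So s_k = (B(k−1)f/C)·t_k = (k*(3*k**3 + 3*k**2 - 3*k - 1)/(12*k**3 + 27*k**2 + 15*k + 2))·t_k = k*(3*k**3 + 3*k**2 - 3*k - 1).
Check: Δs_k = 12*k**3 + 27*k**2 + 15*k + 2. ✓
Telescope: S(n) = s_(n+1) − s_(2) = 3*n**4 + 15*n**3 + 24*n**2 + 14*n + 2 − (58) = 3*n**4 + 15*n**3 + 24*n**2 + 14*n - 56.

S(n) = 3 n^{4} + 15 n^{3} + 24 n^{2} + 14 n - 56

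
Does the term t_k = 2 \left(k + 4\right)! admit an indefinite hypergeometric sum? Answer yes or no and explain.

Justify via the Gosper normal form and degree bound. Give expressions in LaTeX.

The ratio is k + 5.
Normal form (A,B,C) = (k + 5, 1, 1).
Need (k + 5)·f(k+1) − (1)·f(k) = 1.
Bound: deg f ≤ -1.
Negative degree bound (-1): no f exists, t_k not Gosper-summable.

No — negative degree bound, so no certificate f.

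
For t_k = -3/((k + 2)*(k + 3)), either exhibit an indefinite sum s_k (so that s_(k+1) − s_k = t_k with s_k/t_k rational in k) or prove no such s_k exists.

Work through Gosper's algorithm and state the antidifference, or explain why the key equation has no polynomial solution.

Step 1: r(k) = (k + 2)/(k + 4).
Take A(k)=k + 2, B(k)=k + 4, C(k)=1.
f must satisfy (k + 2)·f(k+1) − (k + 3)·f(k) = 1.
deg f ≤ 1 (via 1,1,0).
Solving with deg f ≤ 1: f(k) = k/2.
Then R = B(k−1)f/C = k*(k + 3)/2, so s_k = R(k)·t_k = -3*k/(2*k + 4).
Verify: -3/(k**2 + 5*k + 6) matches t_k.

s_k = -3*k/(2*k + 4)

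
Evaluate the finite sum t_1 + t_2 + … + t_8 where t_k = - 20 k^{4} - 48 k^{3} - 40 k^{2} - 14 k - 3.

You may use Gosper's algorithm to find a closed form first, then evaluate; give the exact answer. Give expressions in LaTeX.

Σ = -246336

t_(k+1)/t_k = (20*k**4 + 128*k**3 + 304*k**2 + 318*k + 125)/(20*k**4 + 48*k**3 + 40*k**2 + 14*k + 3).
Take A(k)=1, B(k)=1, C(k)=k**4 + 12*k**3/5 + 2*k**2 + 7*k/10 + 3/20.
f must satisfy (1)·f(k+1) − (1)·f(k) = k**4 + 12*k**3/5 + 2*k**2 + 7*k/10 + 3/20.
deg f ≤ 5 (via 0,0,4).
Solve for f: f(k) = k*(4*k**4 + 2*k**3 - 4*k**2 - k + 2)/20 (degree 5 ≤ 5).
Get s_k = R·t_k = k*(-4*k**4 - 2*k**3 + 4*k**2 + k - 2) with R(k) = B(k−1)f(k)/C(k) = k*(4*k**4 + 2*k**3 - 4*k**2 - k + 2)/(20*k**4 + 48*k**3 + 40*k**2 + 14*k + 3).
Verify: -20*k**4 - 48*k**3 - 40*k**2 - 14*k - 3 matches t_k.
Evaluate s at k=9 and k=1: -246339 and -3; difference -246336.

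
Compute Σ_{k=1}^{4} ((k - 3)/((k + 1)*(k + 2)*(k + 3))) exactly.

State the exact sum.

The ratio is (k - 2)*(k + 1)/((k - 3)*(k + 4)).
So A=k + 1 and B=k + 4, with C=k - 3.
Set up (k + 1)·f(k+1) − (k + 3)·f(k) − (k - 3) = 0.
deg f ≤ 2 (via 1,1,1).
Match coefficients ⇒ f(k) = -k*(k + 5)/2.
Certificate R = B(k−1)f/C = -k*(k + 3)*(k + 5)/(2*(k - 3)) gives s_k = k*(-k - 5)/(2*(k + 1)*(k + 2)).
s_(k+1) − s_k = (k - 3)/(k**3 + 6*k**2 + 11*k + 6) = t_k.
Σ_(k=1)^(4) t_k = s_(5) − s_(1) = -25/42 − (-1/2) = -2/21.

Σ = -2/21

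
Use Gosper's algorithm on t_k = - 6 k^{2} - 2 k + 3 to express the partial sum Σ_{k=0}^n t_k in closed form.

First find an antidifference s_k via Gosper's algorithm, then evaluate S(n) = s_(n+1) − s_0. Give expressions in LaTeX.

S(n) = - 2 n^{3} - 4 n^{2} + n + 3

Compute t_(k+1)/t_k: get (6*k**2 + 14*k + 5)/(6*k**2 + 2*k - 3).
Normal form (A,B,C) = (1, 1, k**2 + k/3 - 1/2).
Key eq: (1)·f(k+1) = (1)·f(k) + (k**2 + k/3 - 1/2).
From deg A=0, deg B=0, deg C=2: d=3.
Coefficient equations give f(k) = k*(2*k**2 - 2*k - 3)/6.
Then R = B(k−1)f/C = k*(2*k**2 - 2*k - 3)/(6*k**2 + 2*k - 3), so s_k = R(k)·t_k = k*(-2*k**2 + 2*k + 3).
Verify: -6*k**2 - 2*k + 3 matches t_k.
Telescope: S(n) = s_(n+1) − s_(0) = -2*n**3 - 4*n**2 + n + 3 − (0) = -2*n**3 - 4*n**2 + n + 3.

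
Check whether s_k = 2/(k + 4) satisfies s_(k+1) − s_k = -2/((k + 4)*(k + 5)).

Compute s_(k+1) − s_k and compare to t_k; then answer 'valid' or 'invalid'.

s_(k+1) = 2/(k + 5)
s_(k+1) − s_k = -2/((k + 4)*(k + 5))
(s_(k+1) − s_k) − t_k = 0

valid; difference matches t_k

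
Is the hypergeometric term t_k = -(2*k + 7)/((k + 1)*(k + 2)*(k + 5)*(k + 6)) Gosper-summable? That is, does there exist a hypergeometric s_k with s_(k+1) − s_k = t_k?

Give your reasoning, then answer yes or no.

Yes. s_k = k*(-k - 6)/(5*(k**2 + 6*k + 5)).

Compute t_(k+1)/t_k: get (k + 1)*(k + 5)*(2*k + 9)/((k + 3)*(k + 7)*(2*k + 7)).
Take A(k)=k + 1, B(k)=k + 7, C(k)=k**3 + 21*k**2/2 + 73*k/2 + 42.
Solve (k + 1)·f(k+1) − (k + 6)·f(k) = k**3 + 21*k**2/2 + 73*k/2 + 42.
From deg A=1, deg B=1, deg C=3: d=5.
Solve for f: f(k) = k*(k + 2)*(k + 3)*(k + 4)*(k + 6)/10 (degree 5 ≤ 5).
R(k) = B(k−1)·f(k)/C(k) = k*(k + 2)*(k + 6)**2/(5*(2*k + 7)); s_k = R·t_k = k*(-k - 6)/(5*(k**2 + 6*k + 5)).
Verify: (-2*k - 7)/(k**4 + 14*k**3 + 65*k**2 + 112*k + 60) matches t_k.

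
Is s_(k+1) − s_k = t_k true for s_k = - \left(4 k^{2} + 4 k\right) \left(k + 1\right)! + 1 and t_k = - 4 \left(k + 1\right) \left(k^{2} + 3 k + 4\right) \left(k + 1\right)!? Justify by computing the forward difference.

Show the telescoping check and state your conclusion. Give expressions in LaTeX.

Valid — Δs_k = t_k.

s_(k+1) = -(4*k + 4*(k + 1)**2 + 4)*factorial(k + 2) + 1
s_(k+1) − s_k = -4*(k + 1)*(k**2 + 3*k + 4)*factorial(k + 1)
(s_(k+1) − s_k) − t_k = 0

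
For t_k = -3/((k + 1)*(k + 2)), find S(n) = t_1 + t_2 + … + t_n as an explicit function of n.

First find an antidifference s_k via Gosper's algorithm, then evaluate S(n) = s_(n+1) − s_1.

The ratio is (k + 1)/(k + 3).
Gosper form: A/B · C(k+1)/C(k) with A=k + 1, B=k + 3, C=1.
f must satisfy (k + 1)·f(k+1) − (k + 2)·f(k) = 1.
deg f ≤ 1 (via 1,1,0).
Solve for f: f(k) = k (degree 1 ≤ 1).
So s_k = (B(k−1)f/C)·t_k = (k*(k + 2))·t_k = -3*k/(k + 1).
Δs = -3/(k**2 + 3*k + 2), as required.
Evaluate: s_(n+1) = 3*(-n - 1)/(n + 2); subtract s_(1) = -3/2 ⇒ S(n) = -3*n/(2*n + 4).

S(n) = -3*n/(2*n + 4)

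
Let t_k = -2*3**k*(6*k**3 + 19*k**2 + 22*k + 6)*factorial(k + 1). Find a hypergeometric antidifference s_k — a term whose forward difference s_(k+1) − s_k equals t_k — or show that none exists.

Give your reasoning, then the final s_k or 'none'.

s_k = -2*3**k*k*(2*k - 1)*factorial(k + 1)

The ratio is 3*(6*k**4 + 49*k**3 + 152*k**2 + 209*k + 106)/(6*k**3 + 19*k**2 + 22*k + 6).
A = 3*k + 6, B = 1, C = k**3 + 19*k**2/6 + 11*k/3 + 1.
Set up (3*k + 6)·f(k+1) − (1)·f(k) − (k**3 + 19*k**2/6 + 11*k/3 + 1) = 0.
From deg A=1, deg B=0, deg C=3: d=2.
Match coefficients ⇒ f(k) = k*(2*k - 1)/6.
R(k) = B(k−1)·f(k)/C(k) = k*(2*k - 1)/(6*k**3 + 19*k**2 + 22*k + 6); s_k = R·t_k = -2*3**k*k*(2*k - 1)*factorial(k + 1).
Δs = -2*3**k*(6*k**3 + 19*k**2 + 22*k + 6)*factorial(k + 1), as required.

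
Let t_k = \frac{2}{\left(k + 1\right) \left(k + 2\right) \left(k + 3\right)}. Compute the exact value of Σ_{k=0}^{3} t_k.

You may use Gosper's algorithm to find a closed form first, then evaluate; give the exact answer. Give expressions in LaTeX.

Σ = 7/15

Ratio r(k) = (k + 1)/(k + 4).
So A=k + 1 and B=k + 4, with C=1.
Solve (k + 1)·f(k+1) − (k + 3)·f(k) = 1.
d = 2 from the (1,1,0) case.
Match coefficients ⇒ f(k) = k*(k + 3)/4.
Certificate R = B(k−1)f/C = k*(k + 3)**2/4 gives s_k = k*(k + 3)/(2*(k + 1)*(k + 2)).
Check: Δs_k = 2/(k**3 + 6*k**2 + 11*k + 6). ✓
Sum = s_(4) − s_(0); s_(4) = 7/15, s_(0) = 0 ⇒ 7/15.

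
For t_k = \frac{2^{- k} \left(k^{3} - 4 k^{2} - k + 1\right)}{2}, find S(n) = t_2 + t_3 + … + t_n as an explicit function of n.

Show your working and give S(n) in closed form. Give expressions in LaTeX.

S(n) = 2^{- n - 2} \left(5 \cdot 2^{n} - 2 n^{3} - 4 n^{2} - 2 n - 2\right)

The ratio is (k**3 - k**2 - 6*k - 3)/(2*(k**3 - 4*k**2 - k + 1)).
Normal form (A,B,C) = (1/2, 1, k**3 - 4*k**2 - k + 1).
Set up (1/2)·f(k+1) − (1)·f(k) − (k**3 - 4*k**2 - k + 1) = 0.
Bound: deg f ≤ 3.
Match coefficients ⇒ f(k) = -2*(k**3 - k**2 + 1).
Then R = B(k−1)f/C = -2*(k**3 - k**2 + 1)/(k**3 - 4*k**2 - k + 1), so s_k = R(k)·t_k = (-k**3 + k**2 - 1)/2**k.
Check: Δs_k = (k**3 - 4*k**2 - k + 1)/(2*2**k). ✓
s_(n+1) = 2**(-n - 1)*(-n**3 - 2*n**2 - n - 1) and s_(2) = -5/4, so S(n) = 2**(-n - 2)*(5*2**n - 2*n**3 - 4*n**2 - 2*n - 2).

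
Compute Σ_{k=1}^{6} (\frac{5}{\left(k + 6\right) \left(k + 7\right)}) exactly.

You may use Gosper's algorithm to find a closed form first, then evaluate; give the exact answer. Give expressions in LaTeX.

t_(k+1)/t_k = (k + 6)/(k + 8).
Normal form (A,B,C) = (k + 6, k + 8, 1).
Key eq: (k + 6)·f(k+1) = (k + 7)·f(k) + (1).
deg f ≤ 1 (via 1,1,0).
Match coefficients ⇒ f(k) = k/6.
R(k) = B(k−1)·f(k)/C(k) = k*(k + 7)/6; s_k = R·t_k = 5*k/(6*(k + 6)).
Check: Δs_k = 5/(k**2 + 13*k + 42). ✓
Σ_(k=1)^(6) t_k = s_(7) − s_(1) = 35/78 − (5/42) = 30/91.

Σ = 30/91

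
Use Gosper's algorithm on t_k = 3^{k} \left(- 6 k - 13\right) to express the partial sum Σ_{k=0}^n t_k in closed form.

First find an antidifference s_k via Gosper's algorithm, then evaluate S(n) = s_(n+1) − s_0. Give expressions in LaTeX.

S(n) = - 9 \cdot 3^{n} n - 15 \cdot 3^{n} + 2

Ratio r(k) = 3*(6*k + 19)/(6*k + 13).
Factor: A=3; B=1; C=k + 13/6.
f must satisfy (3)·f(k+1) − (1)·f(k) = k + 13/6.
Degrees (0,0,1) ⇒ d ≤ 1.
Solve for f: f(k) = (3*k + 2)/6 (degree 1 ≤ 1).
Certificate R = B(k−1)f/C = (3*k + 2)/(6*k + 13) gives s_k = 3**k*(-3*k - 2).
s_(k+1) − s_k = 3**k*(-6*k - 13) = t_k.
s_(n+1) = 3**(n + 1)*(-3*n - 5) and s_(0) = -2, so S(n) = -9*3**n*n - 15*3**n + 2.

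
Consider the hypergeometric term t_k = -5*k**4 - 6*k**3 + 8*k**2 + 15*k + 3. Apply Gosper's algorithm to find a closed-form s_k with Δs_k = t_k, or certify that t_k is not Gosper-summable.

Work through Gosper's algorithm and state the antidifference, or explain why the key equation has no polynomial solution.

s_k = k*(-k**4 + k**3 + 4*k**2 + 2*k - 3)

Compute t_(k+1)/t_k: get (5*k**4 + 26*k**3 + 40*k**2 + 7*k - 15)/(5*k**4 + 6*k**3 - 8*k**2 - 15*k - 3).
So A=1 and B=1, with C=k**4 + 6*k**3/5 - 8*k**2/5 - 3*k - 3/5.
Need (1)·f(k+1) − (1)·f(k) = k**4 + 6*k**3/5 - 8*k**2/5 - 3*k - 3/5.
deg f ≤ 5 (via 0,0,4).
A polynomial solution: f(k) = k*(k**4 - k**3 - 4*k**2 - 2*k + 3)/5.
So s_k = (B(k−1)f/C)·t_k = (k*(k**4 - k**3 - 4*k**2 - 2*k + 3)/(5*k**4 + 6*k**3 - 8*k**2 - 15*k - 3))·t_k = k*(-k**4 + k**3 + 4*k**2 + 2*k - 3).
s_(k+1) − s_k = -5*k**4 - 6*k**3 + 8*k**2 + 15*k + 3 = t_k.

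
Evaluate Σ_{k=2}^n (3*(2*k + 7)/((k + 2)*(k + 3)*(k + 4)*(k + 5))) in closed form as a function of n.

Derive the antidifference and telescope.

S(n) = (n**2 + 8*n - 9)/(8*(n**2 + 8*n + 15))

r(k) = (k + 2)*(2*k + 9)/((k + 6)*(2*k + 7)) after simplifying.
Factor: A=k + 2; B=k + 6; C=k + 7/2.
Set up (k + 2)·f(k+1) − (k + 5)·f(k) − (k + 7/2) = 0.
Bound: deg f ≤ 3.
Solving with deg f ≤ 3: f(k) = k*(k + 3)*(k + 6)/16.
R(k) = B(k−1)·f(k)/C(k) = k*(k + 3)*(k + 5)*(k + 6)/(8*(2*k + 7)); s_k = R·t_k = 3*k*(k + 6)/(8*(k**2 + 6*k + 8)).
s_(k+1) − s_k = 3*(2*k + 7)/(k**4 + 14*k**3 + 71*k**2 + 154*k + 120) = t_k.
s_(n+1) = 3*(n**2 + 8*n + 7)/(8*(n**2 + 8*n + 15)) and s_(2) = 1/4, so S(n) = (n**2 + 8*n - 9)/(8*(n**2 + 8*n + 15)).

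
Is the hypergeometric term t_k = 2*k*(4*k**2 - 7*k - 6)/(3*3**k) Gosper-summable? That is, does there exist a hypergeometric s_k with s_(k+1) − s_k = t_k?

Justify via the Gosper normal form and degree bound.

Yes. s_k = (-4*k**3 + k**2 + k - 1)/3**k.

The ratio is (k + 1)*(7*k - 4*(k + 1)**2 + 13)/(3*k*(-4*k**2 + 7*k + 6)).
A = 1/3, B = 1, C = k**3 - 7*k**2/4 - 3*k/2.
Set up (1/3)·f(k+1) − (1)·f(k) − (k**3 - 7*k**2/4 - 3*k/2) = 0.
deg f ≤ 3 (via 0,0,3).
Solve for f: f(k) = -3*(4*k**3 - k**2 - k + 1)/8 (degree 3 ≤ 3).
Then R = B(k−1)f/C = -3*(4*k**3 - k**2 - k + 1)/(2*k*(4*k**2 - 7*k - 6)), so s_k = R(k)·t_k = (-4*k**3 + k**2 + k - 1)/3**k.
Check: Δs_k = 2*k*(4*k**2 - 7*k - 6)/(3*3**k). ✓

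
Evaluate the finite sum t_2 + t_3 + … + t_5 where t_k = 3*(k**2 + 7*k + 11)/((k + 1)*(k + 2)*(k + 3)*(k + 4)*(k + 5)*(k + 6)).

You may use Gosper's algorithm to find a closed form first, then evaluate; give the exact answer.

r(k) = (k + 1)*(7*k + (k + 1)**2 + 18)/((k + 7)*(k**2 + 7*k + 11)) after simplifying.
Factor: A=k + 1; B=k + 7; C=k**2 + 7*k + 11.
f must satisfy (k + 1)·f(k+1) − (k + 6)·f(k) = k**2 + 7*k + 11.
deg f ≤ 5 (via 1,1,2).
Coefficient equations give f(k) = k*(k + 2)*(k + 4)*(k**2 + 9*k + 23)/45.
Then R = B(k−1)f/C = k*(k + 2)*(k + 4)*(k + 6)*(k**2 + 9*k + 23)/(45*(k**2 + 7*k + 11)), so s_k = R(k)·t_k = k*(k**2 + 9*k + 23)/(15*(k**3 + 9*k**2 + 23*k + 15)).
Verify: 3*(k**2 + 7*k + 11)/(k**6 + 21*k**5 + 175*k**4 + 735*k**3 + 1624*k**2 + 1764*k + 720) matches t_k.
Σ_(k=2)^(5) t_k = s_(6) − s_(2) = 226/3465 − (2/35) = 4/495.

Σ = 4/495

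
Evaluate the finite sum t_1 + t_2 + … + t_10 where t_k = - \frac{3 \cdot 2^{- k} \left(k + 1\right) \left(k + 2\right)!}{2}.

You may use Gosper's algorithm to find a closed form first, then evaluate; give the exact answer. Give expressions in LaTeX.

Σ = -18243207/2

The ratio is (k + 2)*(k + 3)/(2*(k + 1)).
A = k/2 + 3/2, B = 1, C = k + 1.
f must satisfy (k/2 + 3/2)·f(k+1) − (1)·f(k) = k + 1.
Bound: deg f ≤ 0.
Solve for f: f(k) = 2 (degree 0 ≤ 0).
Get s_k = R·t_k = -3*factorial(k + 2)/2**k with R(k) = B(k−1)f(k)/C(k) = 2/(k + 1).
Δs = -3*(k + 1)*factorial(k + 2)/(2*2**k), as required.
Sum = s_(11) − s_(1); s_(11) = -18243225/2, s_(1) = -9 ⇒ -18243207/2.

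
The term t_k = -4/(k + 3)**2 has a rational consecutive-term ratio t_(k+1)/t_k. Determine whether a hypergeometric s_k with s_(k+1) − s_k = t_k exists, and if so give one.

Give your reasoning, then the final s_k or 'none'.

none — t_k is not Gosper-summable

t_(k+1)/t_k = (k + 3)**2/(k + 4)**2.
Gosper form: A/B · C(k+1)/C(k) with A=k**2 + 6*k + 9, B=k**2 + 8*k + 16, C=1.
Set up (k**2 + 6*k + 9)·f(k+1) − (k**2 + 6*k + 9)·f(k) − (1) = 0.
Degrees (2,2,0) ⇒ d ≤ 0.
Generic f = c0 gives residual -1; -1 = 0 cannot hold, so t_k is not Gosper-summable.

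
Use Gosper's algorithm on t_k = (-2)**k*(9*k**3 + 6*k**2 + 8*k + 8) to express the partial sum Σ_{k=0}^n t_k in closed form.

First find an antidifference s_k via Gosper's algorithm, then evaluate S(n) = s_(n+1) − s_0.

S(n) = 6*(-2)**n*n**3 + 10*(-2)**n*n**2 + 6*(-2)**n*n + 6*(-2)**n + 2

r(k) = 2*(-9*k**3 - 33*k**2 - 47*k - 31)/(9*k**3 + 6*k**2 + 8*k + 8) after simplifying.
A = -2, B = 1, C = k**3 + 2*k**2/3 + 8*k/9 + 8/9.
Set up (-2)·f(k+1) − (1)·f(k) − (k**3 + 2*k**2/3 + 8*k/9 + 8/9) = 0.
Bound: deg f ≤ 3.
Solve for f: f(k) = -(3*k**3 - 4*k**2 + 2*k + 2)/9 (degree 3 ≤ 3).
Get s_k = R·t_k = (-2)**k*(-3*k**3 + 4*k**2 - 2*k - 2) with R(k) = B(k−1)f(k)/C(k) = -(3*k**3 - 4*k**2 + 2*k + 2)/(9*k**3 + 6*k**2 + 8*k + 8).
s_(k+1) − s_k = (-2)**k*(9*k**3 + 6*k**2 + 8*k + 8) = t_k.
Σ_(k=0)^n t_k = s_(n+1) − s_(0) = (2*(-2)**n*(3*n**3 + 5*n**2 + 3*n + 3)) − (-2), i.e. 6*(-2)**n*n**3 + 10*(-2)**n*n**2 + 6*(-2)**n*n + 6*(-2)**n + 2.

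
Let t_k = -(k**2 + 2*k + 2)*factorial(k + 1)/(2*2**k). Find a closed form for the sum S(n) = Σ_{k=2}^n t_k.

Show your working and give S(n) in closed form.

S(n) = 2**(-n - 1)*(9*2**n - n**3*factorial(n) - 5*n**2*factorial(n) - 8*n*factorial(n) - 4*factorial(n))

Step 1: r(k) = (k + 2)*(2*k + (k + 1)**2 + 4)/(2*(k**2 + 2*k + 2)).
Normal form (A,B,C) = (k/2 + 1, 1, k**2 + 2*k + 2).
Need (k/2 + 1)·f(k+1) − (1)·f(k) = k**2 + 2*k + 2.
Degrees (1,0,2) ⇒ d ≤ 1.
Coefficient equations give f(k) = 2*(k + 1).
R(k) = B(k−1)·f(k)/C(k) = 2*(k + 1)/(k**2 + 2*k + 2); s_k = R·t_k = -(k + 1)*factorial(k + 1)/2**k.
Verify: -(k**2 + 2*k + 2)*factorial(k + 1)/(2*2**k) matches t_k.
s_(n+1) = -2**(-n - 1)*(n + 2)*factorial(n + 2) and s_(2) = -9/2, so S(n) = 2**(-n - 1)*(9*2**n - n**3*factorial(n) - 5*n**2*factorial(n) - 8*n*factorial(n) - 4*factorial(n)).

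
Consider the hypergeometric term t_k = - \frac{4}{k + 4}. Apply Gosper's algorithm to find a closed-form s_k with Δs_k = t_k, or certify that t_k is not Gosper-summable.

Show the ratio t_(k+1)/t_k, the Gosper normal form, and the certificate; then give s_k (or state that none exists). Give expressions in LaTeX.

none (Gosper's algorithm certifies no s_k)

Compute t_(k+1)/t_k: get (k + 4)/(k + 5).
So A=k + 4 and B=k + 5, with C=1.
Set up (k + 4)·f(k+1) − (k + 4)·f(k) − (1) = 0.
Degrees (1,1,0) ⇒ d ≤ 0.
Put f(k) = c0: A·f(k+1) − B(k−1)·f(k) − C = -1; need -1 = 0 — inconsistent ⇒ no f, not summable.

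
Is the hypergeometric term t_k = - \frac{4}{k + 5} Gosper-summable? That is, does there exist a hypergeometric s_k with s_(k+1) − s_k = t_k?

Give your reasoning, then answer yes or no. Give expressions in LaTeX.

No — key equation has no polynomial f.

r(k) = (k + 5)/(k + 6) after simplifying.
A = k + 5, B = k + 6, C = 1.
Key eq: (k + 5)·f(k+1) = (k + 5)·f(k) + (1).
Bound: deg f ≤ 0.
f = c0 ⇒ A·f(k+1) − B(k−1)·f(k) − C = -1. The system {-1 = 0} is inconsistent; no antidifference.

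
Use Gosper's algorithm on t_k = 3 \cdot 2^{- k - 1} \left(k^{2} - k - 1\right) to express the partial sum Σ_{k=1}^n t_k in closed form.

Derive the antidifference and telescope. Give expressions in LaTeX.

t_(k+1)/t_k = (k**2 + k - 1)/(2*(k**2 - k - 1)).
Factor: A=1/2; B=1; C=k**2 - k - 1.
Key eq: (1/2)·f(k+1) = (1)·f(k) + (k**2 - k - 1).
deg f ≤ 2 (via 0,0,2).
A polynomial solution: f(k) = -2*(k**2 + k + 1).
Certificate R = B(k−1)f/C = -2*(k**2 + k + 1)/(k**2 - k - 1) gives s_k = 3*(-k**2 - k - 1)/2**k.
Check: Δs_k = 3*2**(-k - 1)*(k**2 - k - 1). ✓
Σ_(k=1)^n t_k = s_(n+1) − s_(1) = (3*2**(-n - 1)*(-n**2 - 3*n - 3)) − (-9/2), i.e. 3*2**(-n - 1)*(3*2**n - n**2 - 3*n - 3).

S(n) = 3 \cdot 2^{- n - 1} \left(3 \cdot 2^{n} - n^{2} - 3 n - 3\right)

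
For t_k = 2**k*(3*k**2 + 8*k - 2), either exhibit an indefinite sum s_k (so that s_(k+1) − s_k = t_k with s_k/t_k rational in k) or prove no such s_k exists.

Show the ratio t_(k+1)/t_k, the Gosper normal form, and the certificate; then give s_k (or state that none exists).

s_k = 2**k*k*(3*k - 4)

r(k) = 2*(3*k**2 + 14*k + 9)/(3*k**2 + 8*k - 2) after simplifying.
So A=2 and B=1, with C=k**2 + 8*k/3 - 2/3.
Set up (2)·f(k+1) − (1)·f(k) − (k**2 + 8*k/3 - 2/3) = 0.
From deg A=0, deg B=0, deg C=2: d=2.
Solve for f: f(k) = k*(3*k - 4)/3 (degree 2 ≤ 2).
R(k) = B(k−1)·f(k)/C(k) = k*(3*k - 4)/(3*k**2 + 8*k - 2); s_k = R·t_k = 2**k*k*(3*k - 4).
s_(k+1) − s_k = 2**k*(3*k**2 + 8*k - 2) = t_k.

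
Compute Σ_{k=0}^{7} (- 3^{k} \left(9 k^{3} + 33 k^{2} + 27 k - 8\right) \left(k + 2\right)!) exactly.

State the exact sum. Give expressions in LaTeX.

Σ = -3976028985602

Compute t_(k+1)/t_k: get 3*(9*k**4 + 87*k**3 + 300*k**2 + 421*k + 183)/(9*k**3 + 33*k**2 + 27*k - 8).
Take A(k)=3*k + 9, B(k)=1, C(k)=k**3 + 11*k**2/3 + 3*k - 8/9.
Set up (3*k + 9)·f(k+1) − (1)·f(k) − (k**3 + 11*k**2/3 + 3*k - 8/9) = 0.
From deg A=1, deg B=0, deg C=3: d=2.
Solve for f: f(k) = (3*k**2 - 3*k - 1)/9 (degree 2 ≤ 2).
R(k) = B(k−1)·f(k)/C(k) = (3*k**2 - 3*k - 1)/(9*k**3 + 33*k**2 + 27*k - 8); s_k = R·t_k = 3**k*(-3*k**2 + 3*k + 1)*factorial(k + 2).
Check: Δs_k = -3**k*(9*k**3 + 33*k**2 + 27*k - 8)*factorial(k + 2). ✓
Sum = s_(8) − s_(0); s_(8) = -3976028985600, s_(0) = 2 ⇒ -3976028985602.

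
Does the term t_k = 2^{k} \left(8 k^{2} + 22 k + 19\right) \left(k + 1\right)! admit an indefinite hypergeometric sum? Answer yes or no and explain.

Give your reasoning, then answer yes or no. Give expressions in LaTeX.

r(k) = 2*(8*k**3 + 54*k**2 + 125*k + 98)/(8*k**2 + 22*k + 19) after simplifying.
Gosper form: A/B · C(k+1)/C(k) with A=2*k + 4, B=1, C=k**2 + 11*k/4 + 19/8.
Key eq: (2*k + 4)·f(k+1) = (1)·f(k) + (k**2 + 11*k/4 + 19/8).
deg f ≤ 1 (via 1,0,2).
Solve for f: f(k) = (4*k + 1)/8 (degree 1 ≤ 1).
So s_k = (B(k−1)f/C)·t_k = ((4*k + 1)/(8*k**2 + 22*k + 19))·t_k = 2**k*(4*k + 1)*factorial(k + 1).
Δs = 2**k*(8*k**2 + 22*k + 19)*factorial(k + 1), as required.

Yes. s_k = 2^{k} \left(4 k + 1\right) \left(k + 1\right)!.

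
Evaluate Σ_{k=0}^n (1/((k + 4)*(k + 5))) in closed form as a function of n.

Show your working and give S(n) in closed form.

S(n) = (n + 1)/(4*(n + 5))

Compute t_(k+1)/t_k: get (k + 4)/(k + 6).
Normal form (A,B,C) = (k + 4, k + 6, 1).
Key eq: (k + 4)·f(k+1) = (k + 5)·f(k) + (1).
d = 1 from the (1,1,0) case.
Solve for f: f(k) = k/4 (degree 1 ≤ 1).
Certificate R = B(k−1)f/C = k*(k + 5)/4 gives s_k = k/(4*(k + 4)).
Δs = 1/(k**2 + 9*k + 20), as required.
Telescope: S(n) = s_(n+1) − s_(0) = (n + 1)/(4*(n + 5)) − (0) = (n + 1)/(4*(n + 5)).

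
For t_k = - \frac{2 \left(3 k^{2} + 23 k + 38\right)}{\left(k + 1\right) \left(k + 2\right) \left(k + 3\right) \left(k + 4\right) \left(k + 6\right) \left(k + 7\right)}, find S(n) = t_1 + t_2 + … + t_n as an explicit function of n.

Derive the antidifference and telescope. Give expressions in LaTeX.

S(n) = \frac{n \left(- n^{2} - 13 n - 50\right)}{28 \left(n^{3} + 13 n^{2} + 50 n + 56\right)}

Step 1: r(k) = (k + 1)*(k + 6)*(23*k + 3*(k + 1)**2 + 61)/((k + 5)*(k + 8)*(3*k**2 + 23*k + 38)).
A = k + 1, B = k + 8, C = k**3 + 38*k**2/3 + 51*k + 190/3.
f must satisfy (k + 1)·f(k+1) − (k + 7)·f(k) = k**3 + 38*k**2/3 + 51*k + 190/3.
Bound: deg f ≤ 6.
A polynomial solution: f(k) = k*(k + 2)*(k + 4)*(k + 5)*(k**2 + 10*k + 27)/54.
Get s_k = R·t_k = k*(-k**2 - 10*k - 27)/(9*(k**3 + 10*k**2 + 27*k + 18)) with R(k) = B(k−1)f(k)/C(k) = k*(k + 2)*(k + 4)*(k + 7)*(k**2 + 10*k + 27)/(18*(3*k**2 + 23*k + 38)).
Check: Δs_k = 2*(-3*k**2 - 23*k - 38)/(k**6 + 23*k**5 + 207*k**4 + 925*k**3 + 2144*k**2 + 2412*k + 1008). ✓
Σ_(k=1)^n t_k = s_(n+1) − s_(1) = ((-n**3 - 13*n**2 - 50*n - 38)/(9*(n**3 + 13*n**2 + 50*n + 56))) − (-19/252), i.e. n*(-n**2 - 13*n - 50)/(28*(n**3 + 13*n**2 + 50*n + 56)).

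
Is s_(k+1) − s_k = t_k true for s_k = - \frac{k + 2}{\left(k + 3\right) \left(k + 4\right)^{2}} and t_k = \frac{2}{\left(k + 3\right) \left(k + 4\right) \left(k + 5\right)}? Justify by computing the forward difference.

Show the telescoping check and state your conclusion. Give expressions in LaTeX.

Invalid: residual \frac{2 \left(- 3 k - 13\right)}{k^{5} + 21 k^{4} + 175 k^{3} + 723 k^{2} + 1480 k + 1200} ≠ 0.

s_(k+1) = (-k - 3)/((k + 4)*(k + 5)**2)
s_(k+1) − s_k = ((k + 2)*(k + 5)**2 - (k + 3)**2*(k + 4))/((k + 3)*(k + 4)**2*(k + 5)**2)
(s_(k+1) − s_k) − t_k = 2*(-3*k - 13)/(k**5 + 21*k**4 + 175*k**3 + 723*k**2 + 1480*k + 1200)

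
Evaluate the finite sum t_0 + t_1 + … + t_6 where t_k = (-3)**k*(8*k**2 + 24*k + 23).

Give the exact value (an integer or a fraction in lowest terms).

r(k) = 3*(-8*k**2 - 40*k - 55)/(8*k**2 + 24*k + 23) after simplifying.
So A=-3 and B=1, with C=k**2 + 3*k + 23/8.
Need (-3)·f(k+1) − (1)·f(k) = k**2 + 3*k + 23/8.
Degrees (0,0,2) ⇒ d ≤ 2.
Coefficient equations give f(k) = -(2*k**2 + 3*k + 2)/8.
So s_k = (B(k−1)f/C)·t_k = (-(2*k**2 + 3*k + 2)/(8*k**2 + 24*k + 23))·t_k = (-3)**k*(-2*k**2 - 3*k - 2).
s_(k+1) − s_k = (-3)**k*(8*k**2 + 24*k + 23) = t_k.
Evaluate s at k=7 and k=0: 264627 and -2; difference 264629.

Σ = 264629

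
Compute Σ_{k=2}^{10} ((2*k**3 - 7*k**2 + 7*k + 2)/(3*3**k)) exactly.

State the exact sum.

Σ = 156340/177147

Compute t_(k+1)/t_k: get (2*k**3 - k**2 - k + 4)/(3*(2*k**3 - 7*k**2 + 7*k + 2)).
A = 1/3, B = 1, C = k**3 - 7*k**2/2 + 7*k/2 + 1.
Set up (1/3)·f(k+1) − (1)·f(k) − (k**3 - 7*k**2/2 + 7*k/2 + 1) = 0.
Bound: deg f ≤ 3.
Coefficient equations give f(k) = -3*(k**3 - 2*k**2 + 3*k + 2)/2.
So s_k = (B(k−1)f/C)·t_k = (-3*(k**3 - 2*k**2 + 3*k + 2)/(2*k**3 - 7*k**2 + 7*k + 2))·t_k = (-k**3 + 2*k**2 - 3*k - 2)/3**k.
Verify: (2*k**3 - 7*k**2 + 7*k + 2)/(3*3**k) matches t_k.
Evaluate s at k=11 and k=2: -1124/177147 and -8/9; difference 156340/177147.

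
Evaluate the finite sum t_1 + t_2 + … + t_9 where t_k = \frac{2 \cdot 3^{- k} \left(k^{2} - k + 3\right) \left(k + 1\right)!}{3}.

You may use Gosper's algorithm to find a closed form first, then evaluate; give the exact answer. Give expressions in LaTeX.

Step 1: r(k) = (k + 2)*(-k + (k + 1)**2 + 2)/(3*(k**2 - k + 3)).
A = k/3 + 2/3, B = 1, C = k**2 - k + 3.
Set up (k/3 + 2/3)·f(k+1) − (1)·f(k) − (k**2 - k + 3) = 0.
deg f ≤ 1 (via 1,0,2).
Coefficient equations give f(k) = 3*(k - 1).
Certificate R = B(k−1)f/C = 3*(k - 1)/(k**2 - k + 3) gives s_k = 2*(k - 1)*factorial(k + 1)/3**k.
Verify: 2*(k**2 - k + 3)*factorial(k + 1)/(3*3**k) matches t_k.
Evaluate s at k=10 and k=1: 985600/81 and 0; difference 985600/81.

Σ = 985600/81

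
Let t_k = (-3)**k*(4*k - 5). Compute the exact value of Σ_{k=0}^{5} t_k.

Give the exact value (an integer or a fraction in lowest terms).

t_(k+1)/t_k = 3*(1 - 4*k)/(4*k - 5).
So A=-3 and B=1, with C=k - 5/4.
Set up (-3)·f(k+1) − (1)·f(k) − (k - 5/4) = 0.
Bound: deg f ≤ 1.
A polynomial solution: f(k) = -(k - 2)/4.
So s_k = (B(k−1)f/C)·t_k = (-(k - 2)/(4*k - 5))·t_k = (-3)**k*(2 - k).
s_(k+1) − s_k = (-3)**k*(4*k - 5) = t_k.
Telescoping: Σ = s_(6) − s_(0) = -2916 − (2) = -2918.

Σ = -2918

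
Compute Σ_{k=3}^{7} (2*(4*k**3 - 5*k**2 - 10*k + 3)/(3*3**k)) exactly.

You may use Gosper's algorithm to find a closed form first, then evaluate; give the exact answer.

Σ = 25124/6561

Step 1: r(k) = (4*k**3 + 7*k**2 - 8*k - 8)/(3*(4*k**3 - 5*k**2 - 10*k + 3)).
Gosper form: A/B · C(k+1)/C(k) with A=1/3, B=1, C=k**3 - 5*k**2/4 - 5*k/2 + 3/4.
Need (1/3)·f(k+1) − (1)·f(k) = k**3 - 5*k**2/4 - 5*k/2 + 3/4.
From deg A=0, deg B=0, deg C=3: d=3.
Solve for f: f(k) = -3*(4*k**3 + k**2 - 3*k + 4)/8 (degree 3 ≤ 3).
R(k) = B(k−1)·f(k)/C(k) = -3*(4*k**3 + k**2 - 3*k + 4)/(2*(4*k**3 - 5*k**2 - 10*k + 3)); s_k = R·t_k = (-4*k**3 - k**2 + 3*k - 4)/3**k.
s_(k+1) − s_k = 2*(4*k**3 - 5*k**2 - 10*k + 3)/(3*3**k) = t_k.
Σ_(k=3)^(7) t_k = s_(8) − s_(3) = -2092/6561 − (-112/27) = 25124/6561.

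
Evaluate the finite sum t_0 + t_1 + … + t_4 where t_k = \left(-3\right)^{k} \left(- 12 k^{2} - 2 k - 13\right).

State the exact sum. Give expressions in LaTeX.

Compute t_(k+1)/t_k: get 3*(-12*k**2 - 26*k - 27)/(12*k**2 + 2*k + 13).
Gosper form: A/B · C(k+1)/C(k) with A=-3, B=1, C=k**2 + k/6 + 13/12.
f must satisfy (-3)·f(k+1) − (1)·f(k) = k**2 + k/6 + 13/12.
Bound: deg f ≤ 2.
A polynomial solution: f(k) = -(3*k**2 - 4*k + 4)/12.
Certificate R = B(k−1)f/C = -(3*k**2 - 4*k + 4)/(12*k**2 + 2*k + 13) gives s_k = (-3)**k*(3*k**2 - 4*k + 4).
Check: Δs_k = (-3)**k*(-12*k**2 - 2*k - 13). ✓
Telescoping: Σ = s_(5) − s_(0) = -14337 − (4) = -14341.

Σ = -14341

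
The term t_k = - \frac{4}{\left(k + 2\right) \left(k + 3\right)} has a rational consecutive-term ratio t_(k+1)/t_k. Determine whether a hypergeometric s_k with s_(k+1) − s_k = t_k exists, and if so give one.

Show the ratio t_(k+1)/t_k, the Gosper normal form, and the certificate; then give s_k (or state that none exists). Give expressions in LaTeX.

s_k = - \frac{2 k}{k + 2}

t_(k+1)/t_k = (k + 2)/(k + 4).
Normal form (A,B,C) = (k + 2, k + 4, 1).
Solve (k + 2)·f(k+1) − (k + 3)·f(k) = 1.
deg f ≤ 1 (via 1,1,0).
Solve for f: f(k) = k/2 (degree 1 ≤ 1).
R(k) = B(k−1)·f(k)/C(k) = k*(k + 3)/2; s_k = R·t_k = -2*k/(k + 2).
Check: Δs_k = -4/(k**2 + 5*k + 6). ✓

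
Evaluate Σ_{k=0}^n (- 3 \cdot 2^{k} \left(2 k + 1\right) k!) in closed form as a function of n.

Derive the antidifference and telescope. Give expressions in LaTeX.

S(n) = - 6 \cdot 2^{n} \left(n + 1\right)! + 3

r(k) = 2*(k + 1)*(2*k + 3)/(2*k + 1) after simplifying.
Gosper form: A/B · C(k+1)/C(k) with A=2*k + 2, B=1, C=k + 1/2.
Need (2*k + 2)·f(k+1) − (1)·f(k) = k + 1/2.
deg f ≤ 0 (via 1,0,1).
Solving with deg f ≤ 0: f(k) = 1/2.
Get s_k = R·t_k = -3*2**k*factorial(k) with R(k) = B(k−1)f(k)/C(k) = 1/(2*k + 1).
s_(k+1) − s_k = -3*2**k*(2*k + 1)*factorial(k) = t_k.
Σ_(k=0)^n t_k = s_(n+1) − s_(0) = (-6*2**n*factorial(n + 1)) − (-3), i.e. -6*2**n*factorial(n + 1) + 3.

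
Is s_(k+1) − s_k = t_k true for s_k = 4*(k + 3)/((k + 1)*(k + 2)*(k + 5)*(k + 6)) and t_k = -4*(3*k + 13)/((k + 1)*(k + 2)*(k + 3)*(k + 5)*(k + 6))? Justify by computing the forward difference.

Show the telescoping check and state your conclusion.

s_(k+1) = 4*(k + 4)/((k + 2)*(k + 3)*(k + 6)*(k + 7))
s_(k+1) − s_k = 4*(-3*k**2 - 22*k - 43)/(k**6 + 24*k**5 + 226*k**4 + 1056*k**3 + 2545*k**2 + 2952*k + 1260)
(s_(k+1) − s_k) − t_k = 48*(k + 4)/(k**6 + 24*k**5 + 226*k**4 + 1056*k**3 + 2545*k**2 + 2952*k + 1260)

Invalid: residual 48*(k + 4)/(k**6 + 24*k**5 + 226*k**4 + 1056*k**3 + 2545*k**2 + 2952*k + 1260) ≠ 0.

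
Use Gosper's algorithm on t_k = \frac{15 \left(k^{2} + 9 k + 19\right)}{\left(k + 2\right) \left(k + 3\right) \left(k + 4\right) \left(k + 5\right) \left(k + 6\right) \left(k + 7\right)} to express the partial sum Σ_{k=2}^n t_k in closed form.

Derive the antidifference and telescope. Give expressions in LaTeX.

t_(k+1)/t_k = (k + 2)*(9*k + (k + 1)**2 + 28)/((k + 8)*(k**2 + 9*k + 19)).
Factor: A=k + 2; B=k + 8; C=k**2 + 9*k + 19.
f must satisfy (k + 2)·f(k+1) − (k + 7)·f(k) = k**2 + 9*k + 19.
Degrees (1,1,2) ⇒ d ≤ 5.
Coefficient equations give f(k) = k*(k + 3)*(k + 5)*(k**2 + 12*k + 44)/144.
Then R = B(k−1)f/C = k*(k + 3)*(k + 5)*(k + 7)*(k**2 + 12*k + 44)/(144*(k**2 + 9*k + 19)), so s_k = R(k)·t_k = 5*k*(k**2 + 12*k + 44)/(48*(k**3 + 12*k**2 + 44*k + 48)).
Check: Δs_k = 15*(k**2 + 9*k + 19)/(k**6 + 27*k**5 + 295*k**4 + 1665*k**3 + 5104*k**2 + 8028*k + 5040). ✓
s_(n+1) = 5*(n**3 + 15*n**2 + 71*n + 57)/(48*(n**3 + 15*n**2 + 71*n + 105)) and s_(2) = 5/64, so S(n) = 5*(n**3 + 15*n**2 + 71*n - 87)/(192*(n**3 + 15*n**2 + 71*n + 105)).

S(n) = \frac{5 \left(n^{3} + 15 n^{2} + 71 n - 87\right)}{192 \left(n^{3} + 15 n^{2} + 71 n + 105\right)}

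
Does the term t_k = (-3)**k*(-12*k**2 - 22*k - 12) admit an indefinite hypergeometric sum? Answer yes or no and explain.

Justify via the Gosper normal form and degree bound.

Yes. s_k = (-3)**k*k*(3*k + 1).

Compute t_(k+1)/t_k: get 3*(-6*k**2 - 23*k - 23)/(6*k**2 + 11*k + 6).
So A=-3 and B=1, with C=k**2 + 11*k/6 + 1.
f must satisfy (-3)·f(k+1) − (1)·f(k) = k**2 + 11*k/6 + 1.
deg f ≤ 2 (via 0,0,2).
Solve for f: f(k) = -k*(3*k + 1)/12 (degree 2 ≤ 2).
So s_k = (B(k−1)f/C)·t_k = (-k*(3*k + 1)/(2*(6*k**2 + 11*k + 6)))·t_k = (-3)**k*k*(3*k + 1).
Verify: (-3)**k*(-12*k**2 - 22*k - 12) matches t_k.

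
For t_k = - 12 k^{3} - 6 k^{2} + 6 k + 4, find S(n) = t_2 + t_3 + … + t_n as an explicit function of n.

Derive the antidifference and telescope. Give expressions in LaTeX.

S(n) = - 3 n^{4} - 8 n^{3} - 3 n^{2} + 6 n + 8

t_(k+1)/t_k = (6*k**3 + 21*k**2 + 21*k + 4)/(6*k**3 + 3*k**2 - 3*k - 2).
Take A(k)=1, B(k)=1, C(k)=k**3 + k**2/2 - k/2 - 1/3.
Solve (1)·f(k+1) − (1)·f(k) = k**3 + k**2/2 - k/2 - 1/3.
d = 4 from the (0,0,3) case.
A polynomial solution: f(k) = k**2*(3*k**2 - 4*k - 3)/12.
Certificate R = B(k−1)f/C = k**2*(3*k**2 - 4*k - 3)/(2*(6*k**3 + 3*k**2 - 3*k - 2)) gives s_k = k**2*(-3*k**2 + 4*k + 3).
s_(k+1) − s_k = -12*k**3 - 6*k**2 + 6*k + 4 = t_k.
Σ_(k=2)^n t_k = s_(n+1) − s_(2) = (-3*n**4 - 8*n**3 - 3*n**2 + 6*n + 4) − (-4), i.e. -3*n**4 - 8*n**3 - 3*n**2 + 6*n + 8.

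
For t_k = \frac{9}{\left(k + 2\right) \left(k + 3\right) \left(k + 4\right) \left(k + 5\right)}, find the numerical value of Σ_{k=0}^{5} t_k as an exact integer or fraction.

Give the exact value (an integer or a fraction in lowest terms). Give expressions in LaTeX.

Ratio r(k) = (k + 2)/(k + 6).
Normal form (A,B,C) = (k + 2, k + 6, 1).
Solve (k + 2)·f(k+1) − (k + 5)·f(k) = 1.
deg f ≤ 3 (via 1,1,0).
Solve for f: f(k) = k*(k**2 + 9*k + 26)/72 (degree 3 ≤ 3).
Then R = B(k−1)f/C = k*(k + 5)*(k**2 + 9*k + 26)/72, so s_k = R(k)·t_k = k*(k**2 + 9*k + 26)/(8*(k + 2)*(k + 3)*(k + 4)).
Check: Δs_k = 9/(k**4 + 14*k**3 + 71*k**2 + 154*k + 120). ✓
Telescoping: Σ = s_(6) − s_(0) = 29/240 − (0) = 29/240.

Σ = 29/240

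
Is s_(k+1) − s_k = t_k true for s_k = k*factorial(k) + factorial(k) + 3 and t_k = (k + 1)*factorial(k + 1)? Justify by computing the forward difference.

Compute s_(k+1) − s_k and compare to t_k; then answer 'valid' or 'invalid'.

valid; difference matches t_k

s_(k+1) = k**2*factorial(k) + 3*k*factorial(k) + 2*factorial(k) + 3
s_(k+1) − s_k = (k + 1)*factorial(k + 1)
(s_(k+1) − s_k) − t_k = 0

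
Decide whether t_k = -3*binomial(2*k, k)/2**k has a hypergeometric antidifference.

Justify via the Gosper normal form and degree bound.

No. Not Gosper-summable.

The ratio is (2*k + 1)/(k + 1).
Normal form (A,B,C) = (2*k + 1, k + 1, 1).
Need (2*k + 1)·f(k+1) − (k)·f(k) = 1.
d = -1 from the (1,1,0) case.
deg f ≤ -1 is impossible — no certificate.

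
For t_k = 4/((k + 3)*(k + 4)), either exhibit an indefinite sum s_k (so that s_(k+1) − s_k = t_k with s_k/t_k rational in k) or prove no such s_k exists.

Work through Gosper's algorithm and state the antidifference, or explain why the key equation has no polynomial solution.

The ratio is (k + 3)/(k + 5).
Take A(k)=k + 3, B(k)=k + 5, C(k)=1.
Need (k + 3)·f(k+1) − (k + 4)·f(k) = 1.
d = 1 from the (1,1,0) case.
A polynomial solution: f(k) = k/3.
So s_k = (B(k−1)f/C)·t_k = (k*(k + 4)/3)·t_k = 4*k/(3*(k + 3)).
Verify: 4/(k**2 + 7*k + 12) matches t_k.

s_k = 4*k/(3*(k + 3))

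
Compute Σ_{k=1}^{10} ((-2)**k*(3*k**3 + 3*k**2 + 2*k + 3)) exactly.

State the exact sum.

r(k) = 2*(-3*k**3 - 12*k**2 - 17*k - 11)/(3*k**3 + 3*k**2 + 2*k + 3) after simplifying.
Take A(k)=-2, B(k)=1, C(k)=k**3 + k**2 + 2*k/3 + 1.
Solve (-2)·f(k+1) − (1)·f(k) = k**3 + k**2 + 2*k/3 + 1.
d = 3 from the (0,0,3) case.
Solve for f: f(k) = -(k**3 - k**2 + 1)/3 (degree 3 ≤ 3).
So s_k = (B(k−1)f/C)·t_k = (-(k**3 - k**2 + 1)/(3*k**3 + 3*k**2 + 2*k + 3))·t_k = (-2)**k*(-k**3 + k**2 - 1).
Δs = (-2)**k*(3*k**3 + 3*k**2 + 2*k + 3), as required.
Telescoping: Σ = s_(11) − s_(1) = 2480128 − (2) = 2480126.

Σ = 2480126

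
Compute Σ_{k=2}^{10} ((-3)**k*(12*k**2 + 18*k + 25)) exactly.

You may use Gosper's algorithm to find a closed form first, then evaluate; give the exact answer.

Ratio r(k) = 3*(-12*k**2 - 42*k - 55)/(12*k**2 + 18*k + 25).
Normal form (A,B,C) = (-3, 1, k**2 + 3*k/2 + 25/12).
Set up (-3)·f(k+1) − (1)·f(k) − (k**2 + 3*k/2 + 25/12) = 0.
From deg A=0, deg B=0, deg C=2: d=2.
Solving with deg f ≤ 2: f(k) = -(3*k**2 + 4)/12.
So s_k = (B(k−1)f/C)·t_k = (-(3*k**2 + 4)/(12*k**2 + 18*k + 25))·t_k = (-3)**k*(-3*k**2 - 4).
s_(k+1) − s_k = (-3)**k*(12*k**2 + 18*k + 25) = t_k.
Evaluate s at k=11 and k=2: 65012949 and -144; difference 65013093.

Σ = 65013093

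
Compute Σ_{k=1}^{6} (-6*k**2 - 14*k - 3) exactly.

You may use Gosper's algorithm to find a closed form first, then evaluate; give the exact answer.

Σ = -858

The ratio is (6*k**2 + 26*k + 23)/(6*k**2 + 14*k + 3).
Factor: A=1; B=1; C=k**2 + 7*k/3 + 1/2.
Key eq: (1)·f(k+1) = (1)·f(k) + (k**2 + 7*k/3 + 1/2).
deg f ≤ 3 (via 0,0,2).
A polynomial solution: f(k) = k*(2*k**2 + 4*k - 3)/6.
So s_k = (B(k−1)f/C)·t_k = (k*(2*k**2 + 4*k - 3)/(6*k**2 + 14*k + 3))·t_k = k*(-2*k**2 - 4*k + 3).
Verify: -6*k**2 - 14*k - 3 matches t_k.
Evaluate s at k=7 and k=1: -861 and -3; difference -858.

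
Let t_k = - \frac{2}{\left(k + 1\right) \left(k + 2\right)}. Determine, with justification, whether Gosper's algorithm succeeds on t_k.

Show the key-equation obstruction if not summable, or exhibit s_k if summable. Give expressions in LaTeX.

Yes. s_k = - \frac{2 k}{k + 1}.

Ratio r(k) = (k + 1)/(k + 3).
Gosper form: A/B · C(k+1)/C(k) with A=k + 1, B=k + 3, C=1.
Solve (k + 1)·f(k+1) − (k + 2)·f(k) = 1.
From deg A=1, deg B=1, deg C=0: d=1.
Solve for f: f(k) = k (degree 1 ≤ 1).
R(k) = B(k−1)·f(k)/C(k) = k*(k + 2); s_k = R·t_k = -2*k/(k + 1).
Check: Δs_k = -2/(k**2 + 3*k + 2). ✓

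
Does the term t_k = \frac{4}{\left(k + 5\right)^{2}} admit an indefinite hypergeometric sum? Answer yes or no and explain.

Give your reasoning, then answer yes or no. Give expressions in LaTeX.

No; the coefficient equations for f are inconsistent.

t_(k+1)/t_k = (k + 5)**2/(k + 6)**2.
Gosper form: A/B · C(k+1)/C(k) with A=k**2 + 10*k + 25, B=k**2 + 12*k + 36, C=1.
Solve (k**2 + 10*k + 25)·f(k+1) − (k**2 + 10*k + 25)·f(k) = 1.
From deg A=2, deg B=2, deg C=0: d=0.
Generic f = c0 gives residual -1; -1 = 0 cannot hold, so t_k is not Gosper-summable.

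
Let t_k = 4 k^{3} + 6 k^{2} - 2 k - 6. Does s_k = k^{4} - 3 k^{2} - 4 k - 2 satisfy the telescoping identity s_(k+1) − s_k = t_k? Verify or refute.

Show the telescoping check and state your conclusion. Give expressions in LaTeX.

Valid: the claim telescopes to t_k.

s_(k+1) = -4*k + (k + 1)**4 - 3*(k + 1)**2 - 6
s_(k+1) − s_k = 4*k**3 + 6*k**2 - 2*k - 6
(s_(k+1) − s_k) − t_k = 0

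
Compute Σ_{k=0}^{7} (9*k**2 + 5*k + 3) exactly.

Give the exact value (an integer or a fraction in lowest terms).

r(k) = (9*k**2 + 23*k + 17)/(9*k**2 + 5*k + 3) after simplifying.
Take A(k)=1, B(k)=1, C(k)=k**2 + 5*k/9 + 1/3.
Set up (1)·f(k+1) − (1)·f(k) − (k**2 + 5*k/9 + 1/3) = 0.
Degrees (0,0,2) ⇒ d ≤ 3.
Coefficient equations give f(k) = k*(3*k**2 - 2*k + 2)/9.
Then R = B(k−1)f/C = k*(3*k**2 - 2*k + 2)/(9*k**2 + 5*k + 3), so s_k = R(k)·t_k = k*(3*k**2 - 2*k + 2).
Δs = 9*k**2 + 5*k + 3, as required.
Σ_(k=0)^(7) t_k = s_(8) − s_(0) = 1424 − (0) = 1424.

Σ = 1424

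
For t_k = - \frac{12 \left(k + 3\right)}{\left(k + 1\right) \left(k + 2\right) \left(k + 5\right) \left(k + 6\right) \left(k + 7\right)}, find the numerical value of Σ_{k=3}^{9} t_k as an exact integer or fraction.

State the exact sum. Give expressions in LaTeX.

Σ = -49/3960

r(k) = (k + 1)*(k + 4)*(k + 5)/((k + 3)**2*(k + 8)) after simplifying.
Gosper form: A/B · C(k+1)/C(k) with A=k + 1, B=k + 8, C=k**3 + 10*k**2 + 33*k + 36.
Key eq: (k + 1)·f(k+1) = (k + 7)·f(k) + (k**3 + 10*k**2 + 33*k + 36).
deg f ≤ 6 (via 1,1,3).
Coefficient equations give f(k) = k*(k + 2)*(k + 3)*(k + 4)*(k**2 + 12*k + 41)/90.
So s_k = (B(k−1)f/C)·t_k = (k*(k + 2)*(k + 7)*(k**2 + 12*k + 41)/(90*(k + 3)))·t_k = 2*k*(-k**2 - 12*k - 41)/(15*(k**3 + 12*k**2 + 41*k + 30)).
Verify: 12*(-k - 3)/(k**5 + 21*k**4 + 163*k**3 + 567*k**2 + 844*k + 420) matches t_k.
Telescoping: Σ = s_(10) − s_(3) = -29/220 − (-43/360) = -49/3960.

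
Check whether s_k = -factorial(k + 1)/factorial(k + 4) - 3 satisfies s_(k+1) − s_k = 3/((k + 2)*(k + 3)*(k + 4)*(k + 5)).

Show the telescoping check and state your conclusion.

s_(k+1) = -factorial(k + 2)/factorial(k + 5) - 3
s_(k+1) − s_k = 3/((k + 2)*(k + 3)*(k + 4)*(k + 5))
(s_(k+1) − s_k) − t_k = 0

Valid: the claim telescopes to t_k.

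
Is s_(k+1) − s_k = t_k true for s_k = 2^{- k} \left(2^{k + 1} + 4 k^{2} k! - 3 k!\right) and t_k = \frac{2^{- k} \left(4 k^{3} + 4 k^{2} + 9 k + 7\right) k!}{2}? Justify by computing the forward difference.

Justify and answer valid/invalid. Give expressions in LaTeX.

valid; difference matches t_k

s_(k+1) = (4*2**k + 4*k**3*factorial(k) + 12*k**2*factorial(k) + 9*k*factorial(k) + factorial(k))/(2*2**k)
s_(k+1) − s_k = (4*k**3 + 4*k**2 + 9*k + 7)*factorial(k)/(2*2**k)
(s_(k+1) − s_k) − t_k = 0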